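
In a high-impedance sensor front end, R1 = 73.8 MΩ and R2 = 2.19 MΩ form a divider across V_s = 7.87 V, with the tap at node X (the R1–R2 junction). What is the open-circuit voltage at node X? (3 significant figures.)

V_th ≈ 0.227 V

V_th is the unloaded tap voltage: V_s · R2/(R1+R2) = 7.87 × 0.02882 = 0.2268 V.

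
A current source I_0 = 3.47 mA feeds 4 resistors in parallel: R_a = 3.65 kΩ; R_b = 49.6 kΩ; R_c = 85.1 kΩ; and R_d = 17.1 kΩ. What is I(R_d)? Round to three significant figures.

I ≈ 0.557 mA

ΣG = 1/3.65 + 1/49.6 + 1/85.1 + 1/17.1 = 0.3644.
R_d takes the fraction G_k/ΣG = 0.05848/0.3644 = 0.1605, so I = 3.47 × 0.1605 = 0.5569 mA.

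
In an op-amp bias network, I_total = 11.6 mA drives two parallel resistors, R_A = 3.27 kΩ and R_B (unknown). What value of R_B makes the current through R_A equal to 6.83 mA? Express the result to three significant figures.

R_B ≈ 4.68 kΩ

In a two-way split, I_A/I_total = R_B/(R_A + R_B).
6.83/11.6 = R_B/(R_A + R_B) → R_B = R_A · (0.5888)/(1 − 0.5888) = 3.27 × 1.432 = 4.682 kΩ.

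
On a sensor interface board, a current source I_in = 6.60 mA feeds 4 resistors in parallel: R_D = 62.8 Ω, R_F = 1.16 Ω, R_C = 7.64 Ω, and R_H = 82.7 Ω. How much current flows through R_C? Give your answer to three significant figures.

Total conductance ΣG = 1/62.8 + 1/1.16 + 1/7.64 + 1/82.7 = 1.021 (units of 1/Ω).
By the current-divider rule, I = I_in · G_k/ΣG = 6.60 × 0.1282 = 0.8461 mA.

I ≈ 0.846 mA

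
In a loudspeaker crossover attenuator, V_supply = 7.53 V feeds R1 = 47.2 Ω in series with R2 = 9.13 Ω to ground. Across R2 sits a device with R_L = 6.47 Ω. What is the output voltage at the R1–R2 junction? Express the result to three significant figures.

R2 ‖ R_L = (9.13 × 6.47)/(9.13 + 6.47) = 3.787 Ω.
Then V_out = V_supply · R2'/(R1 + R2') = 7.53 × 3.787/50.99 = 0.5592 V.
(Unloaded it would be 1.22 V; the load pulls it down.)

V_out ≈ 0.559 V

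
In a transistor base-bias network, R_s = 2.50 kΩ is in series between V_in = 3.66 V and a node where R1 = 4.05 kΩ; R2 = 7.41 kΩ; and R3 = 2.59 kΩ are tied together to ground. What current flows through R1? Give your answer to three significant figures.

Combine the parallel branches: R_p = (1/4.05 + 1/7.41 + 1/2.59)⁻¹ = 1.302 kΩ.
Node voltage V_A = V_in · R_p/(R_s + R_p) = 3.66 × 0.3425 = 1.253 V.
Branch current I = V_A/R1 = 1.253/4.05 = 0.3095 mA.

I ≈ 0.309 mA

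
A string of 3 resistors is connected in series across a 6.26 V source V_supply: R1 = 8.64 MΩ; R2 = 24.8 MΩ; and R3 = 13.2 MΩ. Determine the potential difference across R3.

ΣR = 8.64 + 24.8 + 13.2 = 46.64 MΩ.
Voltage divider: V = V_supply · (13.20 / 46.64) = 6.26 × 0.2830 = 1.772 V.

V ≈ 1.77 V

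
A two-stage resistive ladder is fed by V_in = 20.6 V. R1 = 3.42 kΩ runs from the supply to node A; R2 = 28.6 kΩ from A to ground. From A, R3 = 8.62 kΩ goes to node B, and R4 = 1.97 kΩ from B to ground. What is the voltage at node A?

The second stage (R3 + R4 = 10.59 kΩ) loads node A in parallel with R2.
R2 ‖ (R3+R4) = 7.728 kΩ.
First divider: V_A = V_in · 7.728/(3.42 + 7.728) = 14.28 V.

V_A ≈ 14.3 V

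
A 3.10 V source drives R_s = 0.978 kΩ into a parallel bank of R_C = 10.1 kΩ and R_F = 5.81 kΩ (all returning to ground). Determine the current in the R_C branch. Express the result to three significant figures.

Combine the parallel branches: R_p = (1/10.1 + 1/5.81)⁻¹ = 3.688 kΩ.
Node voltage V_A = V_CC · R_p/(R_s + R_p) = 3.10 × 0.7904 = 2.450 V.
I(R_C) = V_A / R_C = 2.450/10.1 = 0.2426 mA.

I ≈ 0.243 mA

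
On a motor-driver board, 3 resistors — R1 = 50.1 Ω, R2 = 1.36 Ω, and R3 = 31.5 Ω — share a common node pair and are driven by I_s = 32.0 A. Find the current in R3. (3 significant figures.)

I ≈ 1.29 A

Total conductance ΣG = 1/50.1 + 1/1.36 + 1/31.5 = 0.7870 (units of 1/Ω).
R3 takes the fraction G_k/ΣG = 0.03175/0.7870 = 0.04034, so I = 32.0 × 0.04034 = 1.291 A.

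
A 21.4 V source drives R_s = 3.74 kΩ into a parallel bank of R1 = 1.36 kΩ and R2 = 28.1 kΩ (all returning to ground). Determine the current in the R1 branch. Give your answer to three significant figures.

I ≈ 4.05 mA

Parallel bank: R_p = 1/(1/1.36 + 1/28.1) = 1.297 kΩ.
Node voltage V_A = V_supply · R_p/(R_s + R_p) = 21.4 × 0.2575 = 5.511 V.
I(R1) = V_A / R1 = 5.511/1.36 = 4.052 mA.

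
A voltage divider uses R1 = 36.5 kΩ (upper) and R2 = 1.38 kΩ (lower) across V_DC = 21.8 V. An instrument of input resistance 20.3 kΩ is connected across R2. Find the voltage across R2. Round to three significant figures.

The load sits in parallel with R2, giving an effective lower resistance R2' = R2·R_L/(R2+R_L) = 1.292 kΩ.
Voltage divider with the loaded lower leg: V_out = 21.8 × 1.292/(36.5 + 1.292) = 21.8 × 0.03419 = 0.7454 V.
(Unloaded it would be 0.794 V; the load pulls it down.)

V_out ≈ 0.745 V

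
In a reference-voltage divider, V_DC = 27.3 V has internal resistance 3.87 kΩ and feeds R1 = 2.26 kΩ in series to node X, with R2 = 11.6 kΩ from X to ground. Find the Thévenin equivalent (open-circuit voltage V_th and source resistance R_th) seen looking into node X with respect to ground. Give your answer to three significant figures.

V_th ≈ 17.9 V, R_th ≈ 4.01 kΩ

R1' = 3.87 + 2.26 = 6.130 kΩ (source resistance + R1).
V_th is the unloaded tap voltage: V_DC · R2/(R1'+R2) = 27.3 × 0.6543 = 17.86 V.
Looking into X with the source shorted: R_th = R1'·R2/(R1'+R2) = 6.130 × 11.6/17.73 = 4.011 kΩ.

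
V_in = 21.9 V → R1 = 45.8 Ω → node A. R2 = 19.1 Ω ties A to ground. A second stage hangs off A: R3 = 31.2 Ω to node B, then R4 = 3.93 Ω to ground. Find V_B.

V_B ≈ 0.521 V

Looking into the second stage from A: R3 + R4 = 35.13 Ω appears in parallel with R2.
R2 ‖ (R3+R4) = 12.37 Ω.
First divider: V_A = V_in · 12.37/(45.8 + 12.37) = 4.658 V.
Stage 2 is unloaded, so V_B = V_A · R4/(R3+R4) = 4.658 × 3.93/35.13 = 0.5211 V.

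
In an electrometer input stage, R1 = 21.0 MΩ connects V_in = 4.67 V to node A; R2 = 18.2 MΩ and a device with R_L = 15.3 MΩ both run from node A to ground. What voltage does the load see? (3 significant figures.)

First combine the lower leg with the load: R2 ‖ R_L = 8.312 MΩ.
Now apply the divider: V_out = 4.67 × 0.2836 = 1.324 V.
(Unloaded it would be 2.17 V; the load pulls it down.)

V_out ≈ 1.32 V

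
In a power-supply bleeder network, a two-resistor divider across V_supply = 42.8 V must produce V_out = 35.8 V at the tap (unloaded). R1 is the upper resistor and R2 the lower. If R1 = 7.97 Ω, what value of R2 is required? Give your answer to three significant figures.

R2 ≈ 40.8 Ω

Required fraction k = V_out/V_supply = 0.8364.
R2 = R1 · 0.8364/(1 − 0.8364) = 40.76 Ω.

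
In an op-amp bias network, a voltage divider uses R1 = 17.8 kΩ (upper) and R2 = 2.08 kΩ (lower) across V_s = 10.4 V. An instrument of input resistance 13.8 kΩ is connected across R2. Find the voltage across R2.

V_out ≈ 0.959 V

R2 ‖ R_L = (2.08 × 13.8)/(2.08 + 13.8) = 1.808 kΩ.
Now apply the divider: V_out = 10.4 × 0.09219 = 0.9587 V.
(Unloaded it would be 1.09 V; the load pulls it down.)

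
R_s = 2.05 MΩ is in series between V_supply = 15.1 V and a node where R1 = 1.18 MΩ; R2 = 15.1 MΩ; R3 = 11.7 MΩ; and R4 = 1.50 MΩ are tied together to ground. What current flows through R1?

Combine the parallel branches: R_p = (1/1.18 + 1/15.1 + 1/11.7 + 1/1.50)⁻¹ = 0.6003 MΩ.
V_A by voltage divider: V_A = 15.1 × 0.6003/(2.05 + 0.6003) = 3.420 V.
I(R1) = V_A / R1 = 3.420/1.18 = 2.898 µA.
(Check via current divider: I_total = 5.697 µA; share G_k/ΣG = 0.5087 → same result.)

I ≈ 2.90 µA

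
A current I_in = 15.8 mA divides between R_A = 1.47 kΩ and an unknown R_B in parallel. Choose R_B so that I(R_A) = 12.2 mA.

R_B ≈ 4.98 kΩ

In a two-way split, I_A/I_in = R_B/(R_A + R_B).
12.2/15.8 = R_B/(R_A + R_B) → R_B = R_A · (0.7722)/(1 − 0.7722) = 1.47 × 3.389 = 4.982 kΩ.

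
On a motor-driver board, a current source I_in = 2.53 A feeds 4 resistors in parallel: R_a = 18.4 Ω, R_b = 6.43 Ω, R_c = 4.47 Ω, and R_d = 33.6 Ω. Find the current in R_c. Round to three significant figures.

Conductances: ΣG = 1/18.4 + 1/6.43 + 1/4.47 + 1/33.6 = 0.4633 (1/Ω).
By the current-divider rule, I = I_in · G_k/ΣG = 2.53 × 0.4828 = 1.222 A.

I ≈ 1.22 A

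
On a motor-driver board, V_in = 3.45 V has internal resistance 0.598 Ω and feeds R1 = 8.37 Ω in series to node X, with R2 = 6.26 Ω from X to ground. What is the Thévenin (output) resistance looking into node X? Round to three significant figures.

R1' = 0.598 + 8.37 = 8.968 Ω (source resistance + R1).
With V_in suppressed (replaced by a short), R_th = R1' ‖ R2 = (8.968 × 6.26)/(8.968 + 6.26) = 3.687 Ω.

R_th ≈ 3.69 Ω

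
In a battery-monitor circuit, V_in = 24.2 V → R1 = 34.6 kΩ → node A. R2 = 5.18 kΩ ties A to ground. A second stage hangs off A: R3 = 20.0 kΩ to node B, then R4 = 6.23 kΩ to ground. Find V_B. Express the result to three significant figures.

V_B ≈ 0.639 V

Looking into the second stage from A: R3 + R4 = 26.23 kΩ appears in parallel with R2.
Effective lower resistance at A: R2 ‖ 26.23 = 4.326 kΩ.
So V_A = 24.2 × 0.1111 = 2.689 V.
Stage 2 is unloaded, so V_B = V_A · R4/(R3+R4) = 2.689 × 6.23/26.23 = 0.6387 V.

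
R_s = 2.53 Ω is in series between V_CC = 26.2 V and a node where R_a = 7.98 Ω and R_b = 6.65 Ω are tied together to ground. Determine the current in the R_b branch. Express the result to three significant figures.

Combine the parallel branches: R_p = (1/7.98 + 1/6.65)⁻¹ = 3.627 Ω.
V_A by voltage divider: V_A = 26.2 × 3.627/(2.53 + 3.627) = 15.43 V.
I(R_b) = V_A / R_b = 15.43/6.65 = 2.321 A.
(Check via current divider: I_total = 4.255 A; share G_k/ΣG = 0.5455 → same result.)

I ≈ 2.32 A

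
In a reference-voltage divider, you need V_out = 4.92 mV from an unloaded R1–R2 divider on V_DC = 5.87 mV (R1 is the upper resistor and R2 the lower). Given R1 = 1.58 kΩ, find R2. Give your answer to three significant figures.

Required fraction k = V_out/V_DC = 0.8382.
R2 = R1 · 0.8382/(1 − 0.8382) = 8.183 kΩ.

R2 ≈ 8.18 kΩ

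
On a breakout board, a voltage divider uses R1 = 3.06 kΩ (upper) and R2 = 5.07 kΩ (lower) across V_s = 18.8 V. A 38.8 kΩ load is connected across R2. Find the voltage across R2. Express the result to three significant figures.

R2 ‖ R_L = (5.07 × 38.8)/(5.07 + 38.8) = 4.484 kΩ.
Then V_out = V_s · R2'/(R1 + R2') = 18.8 × 4.484/7.544 = 11.17 V.
(Unloaded it would be 11.7 V; the load pulls it down.)

V_out ≈ 11.2 V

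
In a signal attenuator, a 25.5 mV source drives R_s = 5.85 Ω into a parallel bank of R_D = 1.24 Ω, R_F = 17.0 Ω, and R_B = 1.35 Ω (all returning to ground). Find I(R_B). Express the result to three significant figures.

I ≈ 1.82 mA

Combine the parallel branches: R_p = (1/1.24 + 1/17.0 + 1/1.35)⁻¹ = 0.6227 Ω.
Node voltage V_A = V_supply · R_p/(R_s + R_p) = 25.5 × 0.09620 = 2.453 mV.
I(R_B) = V_A / R_B = 2.453/1.35 = 1.817 mA.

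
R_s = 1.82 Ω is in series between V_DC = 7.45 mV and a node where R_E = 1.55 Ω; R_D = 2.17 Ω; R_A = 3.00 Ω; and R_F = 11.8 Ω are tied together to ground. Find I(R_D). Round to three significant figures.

Combine the parallel branches: R_p = (1/1.55 + 1/2.17 + 1/3.00 + 1/11.8)⁻¹ = 0.6561 Ω.
V_A by voltage divider: V_A = 7.45 × 0.6561/(1.82 + 0.6561) = 1.974 mV.
Branch current I = V_A/R_D = 1.974/2.17 = 0.9097 mA.
(Equivalently: I_total = 3.009 mA, then current-divider fraction G_k/ΣG = 0.3024.)

I ≈ 0.910 mA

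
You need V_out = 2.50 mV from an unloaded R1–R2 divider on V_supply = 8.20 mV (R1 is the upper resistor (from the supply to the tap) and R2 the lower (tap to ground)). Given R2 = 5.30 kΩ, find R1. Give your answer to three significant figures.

R1 ≈ 12.1 kΩ

The divider ratio is R2/(R1+R2) = 2.50/8.20 = 0.3049.
So R1 = R2 · (V_supply/V_out − 1) = 5.30 × (8.20/2.50 − 1) = 5.30 × 2.280 = 12.08 kΩ.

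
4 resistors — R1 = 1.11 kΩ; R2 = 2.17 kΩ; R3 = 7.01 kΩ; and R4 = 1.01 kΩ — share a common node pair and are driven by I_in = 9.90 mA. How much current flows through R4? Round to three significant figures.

I ≈ 3.93 mA

Total conductance ΣG = 1/1.11 + 1/2.17 + 1/7.01 + 1/1.01 = 2.494 (units of 1/kΩ).
By the current-divider rule, I = I_in · G_k/ΣG = 9.90 × 0.3969 = 3.929 mA.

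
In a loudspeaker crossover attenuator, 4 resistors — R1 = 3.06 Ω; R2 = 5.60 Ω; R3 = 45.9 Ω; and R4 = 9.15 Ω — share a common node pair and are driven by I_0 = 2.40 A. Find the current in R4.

I ≈ 0.412 A

Conductances: ΣG = 1/3.06 + 1/5.60 + 1/45.9 + 1/9.15 = 0.6364 (1/Ω).
By the current-divider rule, I = I_0 · G_k/ΣG = 2.40 × 0.1717 = 0.4121 A.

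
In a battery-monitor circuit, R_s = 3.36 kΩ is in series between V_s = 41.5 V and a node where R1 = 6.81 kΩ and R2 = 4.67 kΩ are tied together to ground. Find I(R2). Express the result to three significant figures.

Combine the parallel branches: R_p = (1/6.81 + 1/4.67)⁻¹ = 2.770 kΩ.
Node voltage V_A = V_s · R_p/(R_s + R_p) = 41.5 × 0.4519 = 18.75 V.
Branch current I = V_A/R2 = 18.75/4.67 = 4.016 mA.

I ≈ 4.02 mA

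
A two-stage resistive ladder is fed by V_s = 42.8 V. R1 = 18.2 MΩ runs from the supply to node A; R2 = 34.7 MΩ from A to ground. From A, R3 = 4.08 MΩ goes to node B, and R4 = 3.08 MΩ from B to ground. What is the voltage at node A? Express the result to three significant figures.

V_A ≈ 10.5 V

Node A sees R2 in parallel with the series input of stage 2, R3 + R4 = 7.160 MΩ.
R2 ‖ (R3+R4) = 5.935 MΩ.
V_A = 42.8 × 5.935/(18.2 + 5.935) = 10.53 V.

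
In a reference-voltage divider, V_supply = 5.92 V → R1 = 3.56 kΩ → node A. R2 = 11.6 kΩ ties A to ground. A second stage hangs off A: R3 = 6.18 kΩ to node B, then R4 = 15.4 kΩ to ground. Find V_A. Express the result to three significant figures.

V_A ≈ 4.02 V

Node A sees R2 in parallel with the series input of stage 2, R3 + R4 = 21.58 kΩ.
R2 ‖ (R3+R4) = 7.545 kΩ.
V_A = 5.92 × 7.545/(3.56 + 7.545) = 4.022 V.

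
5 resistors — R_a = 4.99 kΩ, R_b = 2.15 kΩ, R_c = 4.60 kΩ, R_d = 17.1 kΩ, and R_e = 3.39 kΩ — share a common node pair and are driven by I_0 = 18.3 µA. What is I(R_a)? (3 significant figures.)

I ≈ 2.97 µA

Conductances: ΣG = 1/4.99 + 1/2.15 + 1/4.60 + 1/17.1 + 1/3.39 = 1.236 (1/kΩ).
By the current-divider rule, I = I_0 · G_k/ΣG = 18.3 × 0.1621 = 2.966 µA.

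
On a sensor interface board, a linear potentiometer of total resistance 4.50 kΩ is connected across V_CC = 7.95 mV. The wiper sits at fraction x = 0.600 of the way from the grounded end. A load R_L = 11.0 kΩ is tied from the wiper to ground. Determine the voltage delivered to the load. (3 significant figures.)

Split the track: R_lower = x·R_p = 2.700 kΩ, R_upper = (1−x)·R_p = 1.800 kΩ.
Lower segment in parallel with the load: 2.700 ‖ 11.0 = 2.168 kΩ.
V_out = 7.95 × 2.168/(1.800 + 2.168) = 4.344 mV.

V_out ≈ 4.34 mV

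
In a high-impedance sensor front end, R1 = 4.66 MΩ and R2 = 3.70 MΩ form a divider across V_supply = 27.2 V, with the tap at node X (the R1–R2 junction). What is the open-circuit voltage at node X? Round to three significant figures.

With X open, the divider is unloaded: V_th = 27.2 × 3.70/8.360 = 12.04 V.

V_th ≈ 12.0 V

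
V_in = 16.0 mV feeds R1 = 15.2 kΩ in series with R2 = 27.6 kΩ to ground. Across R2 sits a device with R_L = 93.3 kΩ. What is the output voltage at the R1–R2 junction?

V_out ≈ 9.34 mV

The load sits in parallel with R2, giving an effective lower resistance R2' = R2·R_L/(R2+R_L) = 21.30 kΩ.
Then V_out = V_in · R2'/(R1 + R2') = 16.0 × 21.30/36.50 = 9.337 mV.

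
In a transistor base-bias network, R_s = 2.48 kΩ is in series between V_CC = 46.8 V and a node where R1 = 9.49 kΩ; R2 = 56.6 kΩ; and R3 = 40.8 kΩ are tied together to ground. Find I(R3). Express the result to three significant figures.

I ≈ 0.840 mA

Equivalent of the parallel group: R_p = 6.777 kΩ.
V_A by voltage divider: V_A = 46.8 × 6.777/(2.48 + 6.777) = 34.26 V.
Branch current I = V_A/R3 = 34.26/40.8 = 0.8398 mA.
(Check via current divider: I_total = 5.055 mA; share G_k/ΣG = 0.1661 → same result.)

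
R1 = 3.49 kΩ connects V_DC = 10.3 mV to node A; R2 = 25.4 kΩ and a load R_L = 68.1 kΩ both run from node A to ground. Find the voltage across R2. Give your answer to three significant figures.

V_out ≈ 8.67 mV

R2 ‖ R_L = (25.4 × 68.1)/(25.4 + 68.1) = 18.50 kΩ.
Now apply the divider: V_out = 10.3 × 0.8413 = 8.665 mV.
(Unloaded it would be 9.06 mV; the load pulls it down.)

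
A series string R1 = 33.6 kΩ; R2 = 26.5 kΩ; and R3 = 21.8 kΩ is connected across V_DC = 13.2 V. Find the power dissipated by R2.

P ≈ 0.688 mW

The common current is I = 13.2/81.90 = 0.1612 mA.
V(R2) = I·R = 4.271 V; P = V·I = 4.271 × 0.1612 = 0.6884 mW.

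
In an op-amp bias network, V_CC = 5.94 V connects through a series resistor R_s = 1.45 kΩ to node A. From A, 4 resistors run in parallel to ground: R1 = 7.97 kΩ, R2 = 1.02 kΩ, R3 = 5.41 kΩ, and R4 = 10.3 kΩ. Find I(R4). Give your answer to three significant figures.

Equivalent of the parallel group: R_p = 0.7206 kΩ.
V_A = 5.94 × 0.7206/2.171 = 1.972 V.
Branch current I = V_A/R4 = 1.972/10.3 = 0.1914 mA.
(Equivalently: I_total = 2.737 mA, then current-divider fraction G_k/ΣG = 0.06996.)

I ≈ 0.191 mA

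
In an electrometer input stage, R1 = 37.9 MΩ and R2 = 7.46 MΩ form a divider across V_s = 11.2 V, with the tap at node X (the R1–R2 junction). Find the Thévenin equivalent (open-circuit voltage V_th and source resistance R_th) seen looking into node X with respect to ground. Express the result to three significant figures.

V_th is the unloaded tap voltage: V_s · R2/(R1+R2) = 11.2 × 0.1645 = 1.842 V.
Looking into X with the source shorted: R_th = R1·R2/(R1+R2) = 37.90 × 7.46/45.36 = 6.233 MΩ.

V_th ≈ 1.84 V, R_th ≈ 6.23 MΩ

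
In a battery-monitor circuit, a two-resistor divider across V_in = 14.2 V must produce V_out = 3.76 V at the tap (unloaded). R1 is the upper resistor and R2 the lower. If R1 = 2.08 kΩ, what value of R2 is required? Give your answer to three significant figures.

The divider ratio is R2/(R1+R2) = 3.76/14.2 = 0.2648.
Rearranging, R2 = R1·k/(1−k) = 2.08 × 0.3602 = 0.7491 kΩ.

R2 ≈ 0.749 kΩ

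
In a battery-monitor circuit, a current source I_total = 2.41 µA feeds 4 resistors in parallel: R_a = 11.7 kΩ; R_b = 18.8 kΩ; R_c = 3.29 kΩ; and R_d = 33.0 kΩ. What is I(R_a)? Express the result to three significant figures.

I ≈ 0.436 µA

ΣG = 1/11.7 + 1/18.8 + 1/3.29 + 1/33.0 = 0.4729.
By the current-divider rule, I = I_total · G_k/ΣG = 2.41 × 0.1807 = 0.4356 µA.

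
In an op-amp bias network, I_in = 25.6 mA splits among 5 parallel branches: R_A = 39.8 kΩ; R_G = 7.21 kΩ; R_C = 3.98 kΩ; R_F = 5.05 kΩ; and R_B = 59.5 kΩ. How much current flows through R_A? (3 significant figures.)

I ≈ 1.02 mA

ΣG = 1/39.8 + 1/7.21 + 1/3.98 + 1/5.05 + 1/59.5 = 0.6299.
By the current-divider rule, I = I_in · G_k/ΣG = 25.6 × 0.03989 = 1.021 mA.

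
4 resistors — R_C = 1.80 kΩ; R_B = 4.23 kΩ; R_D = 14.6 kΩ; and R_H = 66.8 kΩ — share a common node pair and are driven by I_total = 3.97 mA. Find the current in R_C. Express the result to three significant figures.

I ≈ 2.52 mA

Conductances: ΣG = 1/1.80 + 1/4.23 + 1/14.6 + 1/66.8 = 0.8754 (1/kΩ).
Current divider: I(R_C) = I_total · G_k/ΣG = 3.97 × (0.5556/0.8754) = 3.97 × 0.6346 = 2.519 mA.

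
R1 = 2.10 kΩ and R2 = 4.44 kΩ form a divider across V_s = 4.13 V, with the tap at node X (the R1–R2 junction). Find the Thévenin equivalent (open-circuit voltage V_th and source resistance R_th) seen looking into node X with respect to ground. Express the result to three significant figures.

Open-circuit (no load on X): V_th = V_s · R2/(R1 + R2) = 4.13 × 4.44/(2.100 + 4.44) = 2.804 V.
Looking into X with the source shorted: R_th = R1·R2/(R1+R2) = 2.100 × 4.44/6.540 = 1.426 kΩ.

V_th ≈ 2.80 V, R_th ≈ 1.43 kΩ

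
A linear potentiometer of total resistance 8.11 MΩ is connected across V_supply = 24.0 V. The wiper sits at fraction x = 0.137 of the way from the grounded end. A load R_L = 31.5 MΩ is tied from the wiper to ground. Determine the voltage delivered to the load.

V_out ≈ 3.19 V

Split the track: R_lower = x·R_p = 1.111 MΩ, R_upper = (1−x)·R_p = 6.999 MΩ.
R_L loads the lower segment: effective lower R = 1.073 MΩ.
Then V_out = V_supply · 1.073/(6.999 + 1.073) = 3.191 V.
(Unloaded: V_out = x·V_supply = 3.29 V.)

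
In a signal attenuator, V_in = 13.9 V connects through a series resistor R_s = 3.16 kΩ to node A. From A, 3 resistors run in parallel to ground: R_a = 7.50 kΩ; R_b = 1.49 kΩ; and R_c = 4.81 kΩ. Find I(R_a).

I ≈ 0.441 mA

Equivalent of the parallel group: R_p = 0.9878 kΩ.
V_A = 13.9 × 0.9878/4.148 = 3.310 V.
Branch current I = V_A/R_a = 3.310/7.50 = 0.4414 mA.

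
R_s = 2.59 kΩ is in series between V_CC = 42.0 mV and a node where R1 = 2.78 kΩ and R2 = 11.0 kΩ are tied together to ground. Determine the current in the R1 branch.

I ≈ 6.97 µA

Equivalent of the parallel group: R_p = 2.219 kΩ.
V_A by voltage divider: V_A = 42.0 × 2.219/(2.59 + 2.219) = 19.38 mV.
I(R1) = V_A / R1 = 19.38/2.78 = 6.971 µA.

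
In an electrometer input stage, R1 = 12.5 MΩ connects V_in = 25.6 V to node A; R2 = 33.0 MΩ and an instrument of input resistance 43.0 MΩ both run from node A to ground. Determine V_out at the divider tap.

V_out ≈ 15.3 V

The load sits in parallel with R2, giving an effective lower resistance R2' = R2·R_L/(R2+R_L) = 18.67 MΩ.
Then V_out = V_in · R2'/(R1 + R2') = 25.6 × 18.67/31.17 = 15.33 V.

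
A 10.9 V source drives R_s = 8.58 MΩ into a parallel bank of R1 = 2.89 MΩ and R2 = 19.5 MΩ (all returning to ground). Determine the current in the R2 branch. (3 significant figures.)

Combine the parallel branches: R_p = (1/2.89 + 1/19.5)⁻¹ = 2.517 MΩ.
V_A = 10.9 × 2.517/11.10 = 2.472 V.
Branch current I = V_A/R2 = 2.472/19.5 = 0.1268 µA.

I ≈ 0.127 µA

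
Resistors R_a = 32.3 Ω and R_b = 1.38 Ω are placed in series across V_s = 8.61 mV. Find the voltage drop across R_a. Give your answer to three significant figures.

Total series resistance ΣR = 32.3 + 1.38 = 33.68 Ω.
V = V_s · R/ΣR = 8.61 × 0.9590 = 8.257 mV.

V ≈ 8.26 mV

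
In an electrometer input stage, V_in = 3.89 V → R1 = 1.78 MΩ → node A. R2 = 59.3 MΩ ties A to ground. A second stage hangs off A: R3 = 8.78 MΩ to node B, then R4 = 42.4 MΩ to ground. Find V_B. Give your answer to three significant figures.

Node A sees R2 in parallel with the series input of stage 2, R3 + R4 = 51.18 MΩ.
Effective lower resistance at A: R2 ‖ 51.18 = 27.47 MΩ.
First divider: V_A = V_in · 27.47/(1.78 + 27.47) = 3.653 V.
Stage 2 is unloaded, so V_B = V_A · R4/(R3+R4) = 3.653 × 42.4/51.18 = 3.027 V.

V_B ≈ 3.03 V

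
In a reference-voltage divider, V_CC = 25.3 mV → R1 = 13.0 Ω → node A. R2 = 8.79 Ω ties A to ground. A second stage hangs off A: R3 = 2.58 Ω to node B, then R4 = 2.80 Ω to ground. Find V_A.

V_A ≈ 5.17 mV

Node A sees R2 in parallel with the series input of stage 2, R3 + R4 = 5.380 Ω.
R2 ‖ (R3+R4) = 3.337 Ω.
V_A = 25.3 × 3.337/(13.0 + 3.337) = 5.168 mV.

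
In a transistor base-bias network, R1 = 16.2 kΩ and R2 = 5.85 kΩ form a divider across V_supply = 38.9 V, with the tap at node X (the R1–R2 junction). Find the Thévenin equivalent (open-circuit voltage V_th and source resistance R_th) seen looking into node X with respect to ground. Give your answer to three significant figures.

V_th ≈ 10.3 V, R_th ≈ 4.30 kΩ

V_th is the unloaded tap voltage: V_supply · R2/(R1+R2) = 38.9 × 0.2653 = 10.32 V.
Looking into X with the source shorted: R_th = R1·R2/(R1+R2) = 16.20 × 5.85/22.05 = 4.298 kΩ.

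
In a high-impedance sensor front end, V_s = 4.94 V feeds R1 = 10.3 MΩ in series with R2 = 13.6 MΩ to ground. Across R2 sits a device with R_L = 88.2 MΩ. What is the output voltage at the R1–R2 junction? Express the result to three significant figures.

First combine the lower leg with the load: R2 ‖ R_L = 11.78 MΩ.
Then V_out = V_s · R2'/(R1 + R2') = 4.94 × 11.78/22.08 = 2.636 V.

V_out ≈ 2.64 V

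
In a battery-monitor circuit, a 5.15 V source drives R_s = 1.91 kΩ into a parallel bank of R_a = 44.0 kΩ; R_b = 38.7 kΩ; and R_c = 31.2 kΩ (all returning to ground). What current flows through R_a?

Parallel bank: R_p = 1/(1/44.0 + 1/38.7 + 1/31.2) = 12.40 kΩ.
V_A by voltage divider: V_A = 5.15 × 12.40/(1.91 + 12.40) = 4.463 V.
I(R_a) = V_A / R_a = 4.463/44.0 = 0.1014 mA.

I ≈ 0.101 mA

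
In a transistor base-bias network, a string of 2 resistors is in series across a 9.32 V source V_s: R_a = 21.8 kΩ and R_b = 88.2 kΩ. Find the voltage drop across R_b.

Total series resistance ΣR = 21.8 + 88.2 = 110.0 kΩ.
V = V_s · R/ΣR = 9.32 × 0.8018 = 7.473 V.

V ≈ 7.47 V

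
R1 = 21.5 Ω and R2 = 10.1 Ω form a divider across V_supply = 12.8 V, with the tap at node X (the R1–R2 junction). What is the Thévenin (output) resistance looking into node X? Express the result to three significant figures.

Zeroing V_supply shorts the top of R1 to ground, so R_th = R1 ‖ R2 = 6.872 Ω.

R_th ≈ 6.87 Ω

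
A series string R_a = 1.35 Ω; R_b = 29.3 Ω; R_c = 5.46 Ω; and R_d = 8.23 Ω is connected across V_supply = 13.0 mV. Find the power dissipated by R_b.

P ≈ 2.52 µW

ΣR = 44.34 Ω → I = 13.0/44.34 = 0.2932 mA.
P(R_b) = I²·R_b = (0.2932)² × 29.3 = 2.519 µW.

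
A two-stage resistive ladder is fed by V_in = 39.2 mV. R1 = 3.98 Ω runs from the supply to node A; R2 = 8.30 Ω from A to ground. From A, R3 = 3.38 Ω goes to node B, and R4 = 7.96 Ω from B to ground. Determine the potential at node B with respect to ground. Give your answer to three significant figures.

Node A sees R2 in parallel with the series input of stage 2, R3 + R4 = 11.34 Ω.
Effective lower resistance at A: R2 ‖ 11.34 = 4.792 Ω.
First divider: V_A = V_in · 4.792/(3.98 + 4.792) = 21.42 mV.
Then the unloaded second divider: V_B = V_A × R4/(R3+R4) = 21.42 × 0.7019 = 15.03 mV.

V_B ≈ 15.0 mV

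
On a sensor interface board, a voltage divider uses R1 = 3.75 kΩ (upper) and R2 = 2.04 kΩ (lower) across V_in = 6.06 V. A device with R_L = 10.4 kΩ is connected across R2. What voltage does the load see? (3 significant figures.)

R2 ‖ R_L = (2.04 × 10.4)/(2.04 + 10.4) = 1.705 kΩ.
Voltage divider with the loaded lower leg: V_out = 6.06 × 1.705/(3.75 + 1.705) = 6.06 × 0.3126 = 1.894 V.

V_out ≈ 1.89 V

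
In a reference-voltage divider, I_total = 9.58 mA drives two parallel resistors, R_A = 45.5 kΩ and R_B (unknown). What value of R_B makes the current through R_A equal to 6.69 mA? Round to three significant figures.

Two-branch current divider: I_A = I_total · R_B/(R_A + R_B).
With f = 0.6983, R_B = R_A · f/(1−f) = 45.5 × 2.315 = 105.3 kΩ.

R_B ≈ 105 kΩ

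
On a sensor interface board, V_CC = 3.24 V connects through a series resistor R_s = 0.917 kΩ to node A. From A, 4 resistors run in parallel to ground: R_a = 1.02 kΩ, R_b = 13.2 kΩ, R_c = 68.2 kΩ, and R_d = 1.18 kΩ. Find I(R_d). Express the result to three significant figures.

Equivalent of the parallel group: R_p = 0.5213 kΩ.
V_A = 3.24 × 0.5213/1.438 = 1.174 V.
I(R_d) = V_A / R_d = 1.174/1.18 = 0.9952 mA.
(Equivalently: I_total = 2.253 mA, then current-divider fraction G_k/ΣG = 0.4418.)

I ≈ 0.995 mA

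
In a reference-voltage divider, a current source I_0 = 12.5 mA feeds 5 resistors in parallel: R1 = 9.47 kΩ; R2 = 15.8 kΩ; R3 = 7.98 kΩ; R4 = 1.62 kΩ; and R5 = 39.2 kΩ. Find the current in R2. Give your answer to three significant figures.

I ≈ 0.844 mA

Total conductance ΣG = 1/9.47 + 1/15.8 + 1/7.98 + 1/1.62 + 1/39.2 = 0.9370 (units of 1/kΩ).
Current divider: I(R2) = I_0 · G_k/ΣG = 12.5 × (0.06329/0.9370) = 12.5 × 0.06755 = 0.8443 mA.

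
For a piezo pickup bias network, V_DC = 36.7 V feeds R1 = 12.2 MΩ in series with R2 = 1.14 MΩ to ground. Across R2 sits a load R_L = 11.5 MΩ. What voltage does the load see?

V_out ≈ 2.88 V

The load sits in parallel with R2, giving an effective lower resistance R2' = R2·R_L/(R2+R_L) = 1.037 MΩ.
Then V_out = V_DC · R2'/(R1 + R2') = 36.7 × 1.037/13.24 = 2.876 V.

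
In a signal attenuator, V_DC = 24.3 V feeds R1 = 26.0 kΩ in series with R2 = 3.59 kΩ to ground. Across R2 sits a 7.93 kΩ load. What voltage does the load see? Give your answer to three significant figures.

V_out ≈ 2.11 V

First combine the lower leg with the load: R2 ‖ R_L = 2.471 kΩ.
Now apply the divider: V_out = 24.3 × 0.08680 = 2.109 V.
(Unloaded it would be 2.95 V; the load pulls it down.)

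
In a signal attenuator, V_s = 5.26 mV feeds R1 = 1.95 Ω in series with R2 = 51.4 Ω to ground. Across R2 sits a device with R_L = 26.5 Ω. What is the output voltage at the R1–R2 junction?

R2 ‖ R_L = (51.4 × 26.5)/(51.4 + 26.5) = 17.49 Ω.
Then V_out = V_s · R2'/(R1 + R2') = 5.26 × 17.49/19.44 = 4.732 mV.

V_out ≈ 4.73 mV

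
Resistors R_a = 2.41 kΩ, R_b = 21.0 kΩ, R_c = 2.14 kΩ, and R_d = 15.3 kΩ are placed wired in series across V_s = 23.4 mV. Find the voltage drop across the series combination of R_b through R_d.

ΣR = 2.41 + 21.0 + 2.14 + 15.3 = 40.85 kΩ.
R_{R_b..R_d} = 21.0 + 2.14 + 15.3 = 38.44 kΩ.
Voltage divider: V = V_s · (38.44 / 40.85) = 23.4 × 0.9410 = 22.02 mV.

V ≈ 22.0 mV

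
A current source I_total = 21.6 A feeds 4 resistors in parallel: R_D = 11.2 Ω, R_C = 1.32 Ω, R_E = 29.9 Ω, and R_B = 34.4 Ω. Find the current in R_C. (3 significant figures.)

I ≈ 18.0 A

ΣG = 1/11.2 + 1/1.32 + 1/29.9 + 1/34.4 = 0.9094.
R_C takes the fraction G_k/ΣG = 0.7576/0.9094 = 0.8331, so I = 21.6 × 0.8331 = 17.99 A.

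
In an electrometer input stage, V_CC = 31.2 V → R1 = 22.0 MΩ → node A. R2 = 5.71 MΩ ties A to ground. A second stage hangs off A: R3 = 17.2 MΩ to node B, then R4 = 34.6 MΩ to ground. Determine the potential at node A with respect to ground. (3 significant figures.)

V_A ≈ 5.91 V

Looking into the second stage from A: R3 + R4 = 51.80 MΩ appears in parallel with R2.
R2 ‖ (R3+R4) = 5.143 MΩ.
First divider: V_A = V_CC · 5.143/(22.0 + 5.143) = 5.912 V.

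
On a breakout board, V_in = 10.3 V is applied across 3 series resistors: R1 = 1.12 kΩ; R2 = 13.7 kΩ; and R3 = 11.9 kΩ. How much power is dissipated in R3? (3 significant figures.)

P ≈ 1.77 mW

Series current I = V_in/ΣR = 10.3/26.72 = 0.3855 mA.
V(R3) = I·R = 4.587 V; P = V·I = 4.587 × 0.3855 = 1.768 mW.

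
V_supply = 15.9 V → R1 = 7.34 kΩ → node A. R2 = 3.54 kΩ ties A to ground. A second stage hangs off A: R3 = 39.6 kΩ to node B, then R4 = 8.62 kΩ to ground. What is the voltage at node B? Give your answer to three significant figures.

Looking into the second stage from A: R3 + R4 = 48.22 kΩ appears in parallel with R2.
R2 ‖ (R3+R4) = 3.298 kΩ.
V_A = 15.9 × 3.298/(7.34 + 3.298) = 4.929 V.
Then the unloaded second divider: V_B = V_A × R4/(R3+R4) = 4.929 × 0.1788 = 0.8812 V.

V_B ≈ 0.881 V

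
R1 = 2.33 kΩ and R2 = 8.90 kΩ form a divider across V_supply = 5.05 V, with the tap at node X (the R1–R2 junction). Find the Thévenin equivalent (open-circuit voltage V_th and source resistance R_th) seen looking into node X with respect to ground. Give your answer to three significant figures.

Open-circuit (no load on X): V_th = V_supply · R2/(R1 + R2) = 5.05 × 8.90/(2.330 + 8.90) = 4.002 V.
With V_supply suppressed (replaced by a short), R_th = R1 ‖ R2 = (2.330 × 8.90)/(2.330 + 8.90) = 1.847 kΩ.

V_th ≈ 4.00 V, R_th ≈ 1.85 kΩ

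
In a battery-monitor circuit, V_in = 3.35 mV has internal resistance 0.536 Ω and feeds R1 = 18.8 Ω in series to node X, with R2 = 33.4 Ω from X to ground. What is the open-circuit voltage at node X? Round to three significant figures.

V_th ≈ 2.12 mV

R1' = 0.536 + 18.8 = 19.34 Ω (source resistance + R1).
Open-circuit (no load on X): V_th = V_in · R2/(R1' + R2) = 3.35 × 33.4/(19.34 + 33.4) = 2.122 mV.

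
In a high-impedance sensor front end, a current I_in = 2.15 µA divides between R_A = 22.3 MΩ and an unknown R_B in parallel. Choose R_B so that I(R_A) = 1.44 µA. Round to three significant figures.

R_B ≈ 45.2 MΩ

In a two-way split, I_A/I_in = R_B/(R_A + R_B).
1.44/2.15 = R_B/(R_A + R_B) → R_B = R_A · (0.6698)/(1 − 0.6698) = 22.3 × 2.028 = 45.23 MΩ.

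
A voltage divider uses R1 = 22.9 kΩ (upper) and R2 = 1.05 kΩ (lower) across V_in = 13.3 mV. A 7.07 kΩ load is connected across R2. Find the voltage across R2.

V_out ≈ 0.511 mV

First combine the lower leg with the load: R2 ‖ R_L = 0.9142 kΩ.
Now apply the divider: V_out = 13.3 × 0.03839 = 0.5106 mV.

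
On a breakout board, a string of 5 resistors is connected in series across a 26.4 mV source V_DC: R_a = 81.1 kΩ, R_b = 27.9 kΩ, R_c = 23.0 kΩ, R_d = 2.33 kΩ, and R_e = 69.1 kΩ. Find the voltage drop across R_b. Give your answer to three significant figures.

Total series resistance ΣR = 81.1 + 27.9 + 23.0 + 2.33 + 69.1 = 203.4 kΩ.
By the voltage-divider rule, V = 26.4 × 27.90/203.4 = 3.621 mV.

V ≈ 3.62 mV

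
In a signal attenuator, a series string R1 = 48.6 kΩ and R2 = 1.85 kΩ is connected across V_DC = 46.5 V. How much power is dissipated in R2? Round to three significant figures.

P ≈ 1.57 mW

ΣR = 50.45 kΩ → I = 46.5/50.45 = 0.9217 mA.
P = I²R = 0.8495 × 1.85 = 1.572 mW.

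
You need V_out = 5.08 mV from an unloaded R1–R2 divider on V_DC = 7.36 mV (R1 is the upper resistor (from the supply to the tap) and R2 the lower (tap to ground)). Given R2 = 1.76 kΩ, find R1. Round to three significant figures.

R1 ≈ 0.790 kΩ

Required fraction k = V_out/V_DC = 0.6902.
R1 = R2·(1/k − 1) = 1.76 × 0.4488 = 0.7899 kΩ.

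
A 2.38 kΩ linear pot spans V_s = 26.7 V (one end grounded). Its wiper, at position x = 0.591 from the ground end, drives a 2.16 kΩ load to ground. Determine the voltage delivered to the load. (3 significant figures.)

V_out ≈ 12.5 V

Lower segment x·R_p = 1.407 kΩ; upper segment (1−x)·R_p = 0.9734 kΩ.
(x·R_p) ‖ R_L = 0.8519 kΩ.
Then V_out = V_s · 0.8519/(0.9734 + 0.8519) = 12.46 V.
(Unloaded: V_out = x·V_s = 15.8 V.)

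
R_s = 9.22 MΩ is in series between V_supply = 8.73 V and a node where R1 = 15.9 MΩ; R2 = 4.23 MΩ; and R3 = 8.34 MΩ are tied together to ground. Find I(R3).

I ≈ 0.215 µA

Combine the parallel branches: R_p = (1/15.9 + 1/4.23 + 1/8.34)⁻¹ = 2.385 MΩ.
V_A by voltage divider: V_A = 8.73 × 2.385/(9.22 + 2.385) = 1.794 V.
Branch current I = V_A/R3 = 1.794/8.34 = 0.2152 µA.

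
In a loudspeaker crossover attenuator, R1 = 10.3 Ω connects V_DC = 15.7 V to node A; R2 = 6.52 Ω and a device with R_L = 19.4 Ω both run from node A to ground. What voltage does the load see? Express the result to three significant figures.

R2 ‖ R_L = (6.52 × 19.4)/(6.52 + 19.4) = 4.880 Ω.
Voltage divider with the loaded lower leg: V_out = 15.7 × 4.880/(10.3 + 4.880) = 15.7 × 0.3215 = 5.047 V.
(Unloaded it would be 6.09 V; the load pulls it down.)

V_out ≈ 5.05 V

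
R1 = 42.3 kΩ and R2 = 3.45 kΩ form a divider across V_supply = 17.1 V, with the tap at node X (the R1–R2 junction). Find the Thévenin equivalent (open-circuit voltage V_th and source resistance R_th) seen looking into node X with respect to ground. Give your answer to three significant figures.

V_th ≈ 1.29 V, R_th ≈ 3.19 kΩ

Open-circuit (no load on X): V_th = V_supply · R2/(R1 + R2) = 17.1 × 3.45/(42.30 + 3.45) = 1.290 V.
Looking into X with the source shorted: R_th = R1·R2/(R1+R2) = 42.30 × 3.45/45.75 = 3.190 kΩ.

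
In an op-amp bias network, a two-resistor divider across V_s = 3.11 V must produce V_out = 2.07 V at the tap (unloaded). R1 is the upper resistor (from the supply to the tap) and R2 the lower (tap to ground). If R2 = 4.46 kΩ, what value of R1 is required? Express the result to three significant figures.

R1 ≈ 2.24 kΩ

Required fraction k = V_out/V_s = 0.6656.
So R1 = R2 · (V_s/V_out − 1) = 4.46 × (3.11/2.07 − 1) = 4.46 × 0.5024 = 2.241 kΩ.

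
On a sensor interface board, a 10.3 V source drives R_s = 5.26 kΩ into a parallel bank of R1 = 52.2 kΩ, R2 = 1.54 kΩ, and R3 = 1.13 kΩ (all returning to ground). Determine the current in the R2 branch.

Parallel bank: R_p = 1/(1/52.2 + 1/1.54 + 1/1.13) = 0.6437 kΩ.
V_A by voltage divider: V_A = 10.3 × 0.6437/(5.26 + 0.6437) = 1.123 V.
I(R2) = V_A / R2 = 1.123/1.54 = 0.7293 mA.
(Check via current divider: I_total = 1.745 mA; share G_k/ΣG = 0.4180 → same result.)

I ≈ 0.729 mA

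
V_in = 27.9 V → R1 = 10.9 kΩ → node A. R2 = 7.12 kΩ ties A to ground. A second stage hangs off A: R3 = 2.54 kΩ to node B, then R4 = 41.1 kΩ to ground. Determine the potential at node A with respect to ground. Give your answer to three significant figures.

The second stage (R3 + R4 = 43.64 kΩ) loads node A in parallel with R2.
R2 ‖ (R3+R4) = 6.121 kΩ.
First divider: V_A = V_in · 6.121/(10.9 + 6.121) = 10.03 V.

V_A ≈ 10.0 V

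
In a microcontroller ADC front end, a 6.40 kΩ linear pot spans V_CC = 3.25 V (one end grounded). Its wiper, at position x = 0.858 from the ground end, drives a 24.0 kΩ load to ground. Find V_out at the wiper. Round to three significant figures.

V_out ≈ 2.70 V

Split the track: R_lower = x·R_p = 5.491 kΩ, R_upper = (1−x)·R_p = 0.9088 kΩ.
Lower segment in parallel with the load: 5.491 ‖ 24.0 = 4.469 kΩ.
Then V_out = V_CC · 4.469/(0.9088 + 4.469) = 2.701 V.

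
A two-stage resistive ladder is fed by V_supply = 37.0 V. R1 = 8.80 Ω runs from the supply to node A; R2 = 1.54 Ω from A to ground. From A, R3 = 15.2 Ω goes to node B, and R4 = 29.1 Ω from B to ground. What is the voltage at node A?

V_A ≈ 5.35 V

Looking into the second stage from A: R3 + R4 = 44.30 Ω appears in parallel with R2.
Effective lower resistance at A: R2 ‖ 44.30 = 1.488 Ω.
First divider: V_A = V_supply · 1.488/(8.80 + 1.488) = 5.352 V.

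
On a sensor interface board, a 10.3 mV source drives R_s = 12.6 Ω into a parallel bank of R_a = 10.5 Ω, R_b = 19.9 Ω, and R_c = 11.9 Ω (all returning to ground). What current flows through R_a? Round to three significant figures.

I ≈ 0.252 mA

Combine the parallel branches: R_p = (1/10.5 + 1/19.9 + 1/11.9)⁻¹ = 4.357 Ω.
V_A = 10.3 × 4.357/16.96 = 2.646 mV.
Branch current I = V_A/R_a = 2.646/10.5 = 0.2520 mA.
(Check via current divider: I_total = 0.6074 mA; share G_k/ΣG = 0.4149 → same result.)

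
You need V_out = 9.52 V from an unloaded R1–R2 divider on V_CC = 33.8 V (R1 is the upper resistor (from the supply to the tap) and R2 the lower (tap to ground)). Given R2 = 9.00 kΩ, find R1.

Required fraction k = V_out/V_CC = 0.2817.
R1 = R2·(1/k − 1) = 9.00 × 2.550 = 22.95 kΩ.

R1 ≈ 23.0 kΩ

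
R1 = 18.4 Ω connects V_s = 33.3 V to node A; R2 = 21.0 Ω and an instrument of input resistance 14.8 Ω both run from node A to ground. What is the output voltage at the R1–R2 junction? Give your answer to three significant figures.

First combine the lower leg with the load: R2 ‖ R_L = 8.682 Ω.
Voltage divider with the loaded lower leg: V_out = 33.3 × 8.682/(18.4 + 8.682) = 33.3 × 0.3206 = 10.68 V.

V_out ≈ 10.7 V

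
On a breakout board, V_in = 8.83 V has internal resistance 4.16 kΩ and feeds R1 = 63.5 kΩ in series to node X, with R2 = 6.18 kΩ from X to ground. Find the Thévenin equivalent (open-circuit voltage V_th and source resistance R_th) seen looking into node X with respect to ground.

V_th ≈ 0.739 V, R_th ≈ 5.66 kΩ

R1' = 4.16 + 63.5 = 67.66 kΩ (source resistance + R1).
V_th is the unloaded tap voltage: V_in · R2/(R1'+R2) = 8.83 × 0.08369 = 0.7390 V.
With V_in suppressed (replaced by a short), R_th = R1' ‖ R2 = (67.66 × 6.18)/(67.66 + 6.18) = 5.663 kΩ.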